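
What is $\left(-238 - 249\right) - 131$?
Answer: $-618$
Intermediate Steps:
$\left(-238 - 249\right) - 131 = -487 - 131 = -618$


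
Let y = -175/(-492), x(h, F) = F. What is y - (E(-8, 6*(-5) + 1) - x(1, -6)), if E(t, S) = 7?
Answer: -6221/492 ≈ -12.644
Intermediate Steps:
y = 175/492 (y = -175*(-1/492) = 175/492 ≈ 0.35569)
y - (E(-8, 6*(-5) + 1) - x(1, -6)) = 175/492 - (7 - 1*(-6)) = 175/492 - (7 + 6) = 175/492 - 1*13 = 175/492 - 13 = -6221/492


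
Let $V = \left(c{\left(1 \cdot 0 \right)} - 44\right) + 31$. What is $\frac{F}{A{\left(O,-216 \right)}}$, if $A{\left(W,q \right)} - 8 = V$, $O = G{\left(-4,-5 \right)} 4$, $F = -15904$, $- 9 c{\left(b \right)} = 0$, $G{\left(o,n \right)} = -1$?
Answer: $\frac{15904}{5} \approx 3180.8$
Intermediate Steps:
$c{\left(b \right)} = 0$ ($c{\left(b \right)} = \left(- \frac{1}{9}\right) 0 = 0$)
$V = -13$ ($V = \left(0 - 44\right) + 31 = -44 + 31 = -13$)
$O = -4$ ($O = \left(-1\right) 4 = -4$)
$A{\left(W,q \right)} = -5$ ($A{\left(W,q \right)} = 8 - 13 = -5$)
$\frac{F}{A{\left(O,-216 \right)}} = - \frac{15904}{-5} = \left(-15904\right) \left(- \frac{1}{5}\right) = \frac{15904}{5}$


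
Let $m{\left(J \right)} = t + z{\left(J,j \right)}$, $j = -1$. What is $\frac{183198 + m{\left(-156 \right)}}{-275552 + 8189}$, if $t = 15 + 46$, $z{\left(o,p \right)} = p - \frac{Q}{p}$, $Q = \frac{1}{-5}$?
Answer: $- \frac{916289}{1336815} \approx -0.68543$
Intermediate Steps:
$Q = - \frac{1}{5} \approx -0.2$
$z{\left(o,p \right)} = p + \frac{1}{5 p}$ ($z{\left(o,p \right)} = p - - \frac{1}{5 p} = p + \frac{1}{5 p}$)
$t = 61$
$m{\left(J \right)} = \frac{299}{5}$ ($m{\left(J \right)} = 61 - \left(1 - \frac{1}{5 \left(-1\right)}\right) = 61 + \left(-1 + \frac{1}{5} \left(-1\right)\right) = 61 - \frac{6}{5} = \frac{299}{5}$)
$\frac{183198 + m{\left(-156 \right)}}{-275552 + 8189} = \frac{183198 + \frac{299}{5}}{-275552 + 8189} = \frac{916289}{5 \left(-267363\right)} = \frac{916289}{5} \left(- \frac{1}{267363}\right) = - \frac{916289}{1336815}$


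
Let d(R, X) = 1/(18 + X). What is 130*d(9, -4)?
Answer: 65/7 ≈ 9.2857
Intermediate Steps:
130*d(9, -4) = 130/(18 - 4) = 130/14 = 130*(1/14) = 65/7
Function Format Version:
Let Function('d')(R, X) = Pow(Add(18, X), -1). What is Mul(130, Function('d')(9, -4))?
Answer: Rational(65, 7) ≈ 9.2857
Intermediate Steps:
Mul(130, Function('d')(9, -4)) = Mul(130, Pow(Add(18, -4), -1)) = Mul(130, Pow(14, -1)) = Mul(130, Rational(1, 14)) = Rational(65, 7)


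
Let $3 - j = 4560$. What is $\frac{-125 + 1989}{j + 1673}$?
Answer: $- \frac{466}{721} \approx -0.64632$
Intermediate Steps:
$j = -4557$ ($j = 3 - 4560 = -4557$)
$\frac{-125 + 1989}{j + 1673} = \frac{-125 + 1989}{-4557 + 1673} = \frac{1864}{-2884} = 1864 \left(- \frac{1}{2884}\right) = - \frac{466}{721}$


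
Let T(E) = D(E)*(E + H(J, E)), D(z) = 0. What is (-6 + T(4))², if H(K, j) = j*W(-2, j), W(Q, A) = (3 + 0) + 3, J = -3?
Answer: 36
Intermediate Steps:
W(Q, A) = 6 (W(Q, A) = 3 + 3 = 6)
H(K, j) = 6*j (H(K, j) = j*6 = 6*j)
T(E) = 0 (T(E) = 0*(E + 6*E) = 0*(7*E) = 0)
(-6 + T(4))² = (-6 + 0)² = (-6)² = 36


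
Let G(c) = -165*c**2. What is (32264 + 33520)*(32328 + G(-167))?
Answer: -300590580888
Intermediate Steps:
(32264 + 33520)*(32328 + G(-167)) = (32264 + 33520)*(32328 - 165*(-167)**2) = 65784*(32328 - 165*27889) = 65784*(32328 - 4601685) = 65784*(-4569357) = -300590580888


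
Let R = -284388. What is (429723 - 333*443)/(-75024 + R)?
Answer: -23517/29951 ≈ -0.78518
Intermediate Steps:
(429723 - 333*443)/(-75024 + R) = (429723 - 333*443)/(-75024 - 284388) = (429723 - 147519)/(-359412) = 282204*(-1/359412) = -23517/29951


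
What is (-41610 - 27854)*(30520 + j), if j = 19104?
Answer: -3447081536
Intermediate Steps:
(-41610 - 27854)*(30520 + j) = (-41610 - 27854)*(30520 + 19104) = -69464*49624 = -3447081536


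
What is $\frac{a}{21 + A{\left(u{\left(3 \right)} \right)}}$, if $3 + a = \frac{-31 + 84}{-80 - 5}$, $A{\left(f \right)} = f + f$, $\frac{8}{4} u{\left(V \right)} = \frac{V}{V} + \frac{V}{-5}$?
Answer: $- \frac{308}{1819} \approx -0.16932$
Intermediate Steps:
$u{\left(V \right)} = \frac{1}{2} - \frac{V}{10}$ ($u{\left(V \right)} = \frac{\frac{V}{V} + \frac{V}{-5}}{2} = \frac{1 + V \left(- \frac{1}{5}\right)}{2} = \frac{1 - \frac{V}{5}}{2} = \frac{1}{2} - \frac{V}{10}$)
$A{\left(f \right)} = 2 f$
$a = - \frac{308}{85}$ ($a = -3 + \frac{-31 + 84}{-80 - 5} = -3 + \frac{53}{-85} = -3 + 53 \left(- \frac{1}{85}\right) = -3 - \frac{53}{85} = - \frac{308}{85} \approx -3.6235$)
$\frac{a}{21 + A{\left(u{\left(3 \right)} \right)}} = \frac{1}{21 + 2 \left(\frac{1}{2} - \frac{3}{10}\right)} \left(- \frac{308}{85}\right) = \frac{1}{21 + 2 \cdot \frac{1}{5}} \left(- \frac{308}{85}\right) = \frac{1}{21 + \frac{2}{5}} \left(- \frac{308}{85}\right) = \frac{1}{\frac{107}{5}} \left(- \frac{308}{85}\right) = \frac{5}{107} \left(- \frac{308}{85}\right) = - \frac{308}{1819}$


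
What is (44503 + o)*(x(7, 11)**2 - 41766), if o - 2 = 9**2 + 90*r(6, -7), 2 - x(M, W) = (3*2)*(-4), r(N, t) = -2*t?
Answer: -1883812140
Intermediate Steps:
x(M, W) = 26 (x(M, W) = 2 - 3*2*(-4) = 2 - 6*(-4) = 2 - 1*(-24) = 2 + 24 = 26)
o = 1343 (o = 2 + (9**2 + 90*(-2*(-7))) = 2 + (81 + 90*14) = 2 + (81 + 1260) = 2 + 1341 = 1343)
(44503 + o)*(x(7, 11)**2 - 41766) = (44503 + 1343)*(26**2 - 41766) = 45846*(676 - 41766) = 45846*(-41090) = -1883812140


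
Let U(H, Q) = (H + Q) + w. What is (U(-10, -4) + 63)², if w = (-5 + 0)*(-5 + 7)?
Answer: 1521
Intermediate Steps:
w = -10 (w = -5*2 = -10)
U(H, Q) = -10 + H + Q (U(H, Q) = (H + Q) - 10 = -10 + H + Q)
(U(-10, -4) + 63)² = ((-10 - 10 - 4) + 63)² = (-24 + 63)² = 39² = 1521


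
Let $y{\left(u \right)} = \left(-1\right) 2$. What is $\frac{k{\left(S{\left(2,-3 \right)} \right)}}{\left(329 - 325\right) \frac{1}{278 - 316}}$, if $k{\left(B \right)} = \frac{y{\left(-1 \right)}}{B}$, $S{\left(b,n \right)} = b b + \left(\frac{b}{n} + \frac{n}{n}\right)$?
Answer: $\frac{57}{13} \approx 4.3846$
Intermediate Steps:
$y{\left(u \right)} = -2$
$S{\left(b,n \right)} = 1 + b^{2} + \frac{b}{n}$ ($S{\left(b,n \right)} = b^{2} + \left(\frac{b}{n} + 1\right) = b^{2} + \left(1 + \frac{b}{n}\right) = 1 + b^{2} + \frac{b}{n}$)
$k{\left(B \right)} = - \frac{2}{B}$
$\frac{k{\left(S{\left(2,-3 \right)} \right)}}{\left(329 - 325\right) \frac{1}{278 - 316}} = \frac{\left(-2\right) \frac{1}{1 + 2^{2} + \frac{2}{-3}}}{\left(329 - 325\right) \frac{1}{278 - 316}} = \frac{\left(-2\right) \frac{1}{1 + 4 + 2 \left(- \frac{1}{3}\right)}}{4 \frac{1}{-38}} = \frac{\left(-2\right) \frac{1}{1 + 4 - \frac{2}{3}}}{4 \left(- \frac{1}{38}\right)} = \frac{\left(-2\right) \frac{1}{\frac{13}{3}}}{- \frac{2}{19}} = \left(-2\right) \frac{3}{13} \left(- \frac{19}{2}\right) = \left(- \frac{6}{13}\right) \left(- \frac{19}{2}\right) = \frac{57}{13}$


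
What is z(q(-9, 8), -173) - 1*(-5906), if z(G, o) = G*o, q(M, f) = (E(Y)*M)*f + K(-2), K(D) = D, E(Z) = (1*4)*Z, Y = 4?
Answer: 205548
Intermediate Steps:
E(Z) = 4*Z
q(M, f) = -2 + 16*M*f (q(M, f) = ((4*4)*M)*f - 2 = (16*M)*f - 2 = 16*M*f - 2 = -2 + 16*M*f)
z(q(-9, 8), -173) - 1*(-5906) = (-2 + 16*(-9)*8)*(-173) - 1*(-5906) = (-2 - 1152)*(-173) + 5906 = -1154*(-173) + 5906 = 199642 + 5906 = 205548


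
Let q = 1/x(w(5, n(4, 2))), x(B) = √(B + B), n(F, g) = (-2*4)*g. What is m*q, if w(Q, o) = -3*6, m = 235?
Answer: -235*I/6 ≈ -39.167*I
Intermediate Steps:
n(F, g) = -8*g
w(Q, o) = -18
x(B) = √2*√B (x(B) = √(2*B) = √2*√B)
q = -I/6 (q = 1/(√2*√(-18)) = 1/(√2*(3*I*√2)) = 1/(6*I) = -I/6 ≈ -0.16667*I)
m*q = 235*(-I/6) = -235*I/6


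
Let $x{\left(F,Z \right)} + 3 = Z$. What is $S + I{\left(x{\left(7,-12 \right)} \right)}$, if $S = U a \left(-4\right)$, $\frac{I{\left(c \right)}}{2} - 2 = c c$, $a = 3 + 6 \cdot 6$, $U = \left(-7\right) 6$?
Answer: $7006$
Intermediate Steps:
$x{\left(F,Z \right)} = -3 + Z$
$U = -42$
$a = 39$ ($a = 3 + 36 = 39$)
$I{\left(c \right)} = 4 + 2 c^{2}$ ($I{\left(c \right)} = 4 + 2 c c = 4 + 2 c^{2}$)
$S = 6552$ ($S = \left(-42\right) 39 \left(-4\right) = \left(-1638\right) \left(-4\right) = 6552$)
$S + I{\left(x{\left(7,-12 \right)} \right)} = 6552 + \left(4 + 2 \left(-3 - 12\right)^{2}\right) = 6552 + \left(4 + 2 \left(-15\right)^{2}\right) = 6552 + \left(4 + 2 \cdot 225\right) = 6552 + \left(4 + 450\right) = 6552 + 454 = 7006$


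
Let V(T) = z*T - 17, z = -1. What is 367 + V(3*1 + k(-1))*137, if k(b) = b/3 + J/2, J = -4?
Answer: -6160/3 ≈ -2053.3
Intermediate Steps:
k(b) = -2 + b/3 (k(b) = b/3 - 4/2 = b*(1/3) - 4*1/2 = b/3 - 2 = -2 + b/3)
V(T) = -17 - T (V(T) = -T - 17 = -17 - T)
367 + V(3*1 + k(-1))*137 = 367 + (-17 - (3*1 + (-2 + (1/3)*(-1))))*137 = 367 + (-17 - (3 + (-2 - 1/3)))*137 = 367 + (-17 - (3 - 7/3))*137 = 367 + (-17 - 1*2/3)*137 = 367 + (-17 - 2/3)*137 = 367 - 53/3*137 = 367 - 7261/3 = -6160/3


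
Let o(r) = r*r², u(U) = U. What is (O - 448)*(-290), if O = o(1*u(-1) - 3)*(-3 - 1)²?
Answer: 426880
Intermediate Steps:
o(r) = r³
O = -1024 (O = (1*(-1) - 3)³*(-3 - 1)² = (-1 - 3)³*(-4)² = (-4)³*16 = -64*16 = -1024)
(O - 448)*(-290) = (-1024 - 448)*(-290) = -1472*(-290) = 426880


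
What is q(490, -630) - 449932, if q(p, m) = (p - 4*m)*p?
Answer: 1024968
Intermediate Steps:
q(p, m) = p*(p - 4*m)
q(490, -630) - 449932 = 490*(490 - 4*(-630)) - 449932 = 490*(490 + 2520) - 449932 = 490*3010 - 449932 = 1474900 - 449932 = 1024968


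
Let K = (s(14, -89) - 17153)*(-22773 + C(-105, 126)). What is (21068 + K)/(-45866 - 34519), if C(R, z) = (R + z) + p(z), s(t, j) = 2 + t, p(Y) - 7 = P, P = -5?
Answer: -129962606/26795 ≈ -4850.3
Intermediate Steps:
p(Y) = 2 (p(Y) = 7 - 5 = 2)
C(R, z) = 2 + R + z (C(R, z) = (R + z) + 2 = 2 + R + z)
K = 389866750 (K = ((2 + 14) - 17153)*(-22773 + (2 - 105 + 126)) = (16 - 17153)*(-22773 + 23) = -17137*(-22750) = 389866750)
(21068 + K)/(-45866 - 34519) = (21068 + 389866750)/(-45866 - 34519) = 389887818/(-80385) = 389887818*(-1/80385) = -129962606/26795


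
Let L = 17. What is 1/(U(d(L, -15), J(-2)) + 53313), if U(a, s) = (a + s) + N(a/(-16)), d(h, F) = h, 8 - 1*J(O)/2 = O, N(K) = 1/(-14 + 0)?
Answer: 14/746899 ≈ 1.8744e-5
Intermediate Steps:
N(K) = -1/14 (N(K) = 1/(-14) = -1/14)
J(O) = 16 - 2*O
U(a, s) = -1/14 + a + s (U(a, s) = (a + s) - 1/14 = -1/14 + a + s)
1/(U(d(L, -15), J(-2)) + 53313) = 1/((-1/14 + 17 + (16 - 2*(-2))) + 53313) = 1/((-1/14 + 17 + (16 + 4)) + 53313) = 1/((-1/14 + 17 + 20) + 53313) = 1/(517/14 + 53313) = 1/(746899/14) = 14/746899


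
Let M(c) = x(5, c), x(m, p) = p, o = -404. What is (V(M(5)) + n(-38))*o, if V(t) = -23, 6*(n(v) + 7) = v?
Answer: 44036/3 ≈ 14679.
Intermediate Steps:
n(v) = -7 + v/6
M(c) = c
(V(M(5)) + n(-38))*o = (-23 + (-7 + (⅙)*(-38)))*(-404) = (-23 + (-7 - 19/3))*(-404) = (-23 - 40/3)*(-404) = -109/3*(-404) = 44036/3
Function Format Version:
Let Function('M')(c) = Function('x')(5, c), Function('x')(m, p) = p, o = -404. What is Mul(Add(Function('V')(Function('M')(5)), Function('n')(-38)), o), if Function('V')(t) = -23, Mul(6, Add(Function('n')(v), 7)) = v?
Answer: Rational(44036, 3) ≈ 14679.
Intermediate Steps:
Function('n')(v) = Add(-7, Mul(Rational(1, 6), v))
Function('M')(c) = c
Mul(Add(Function('V')(Function('M')(5)), Function('n')(-38)), o) = Mul(Add(-23, Add(-7, Mul(Rational(1, 6), -38))), -404) = Mul(Add(-23, Add(-7, Rational(-19, 3))), -404) = Mul(Add(-23, Rational(-40, 3)), -404) = Mul(Rational(-109, 3), -404) = Rational(44036, 3)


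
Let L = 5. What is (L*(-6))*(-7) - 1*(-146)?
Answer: 356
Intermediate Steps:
(L*(-6))*(-7) - 1*(-146) = (5*(-6))*(-7) - 1*(-146) = -30*(-7) + 146 = 210 + 146 = 356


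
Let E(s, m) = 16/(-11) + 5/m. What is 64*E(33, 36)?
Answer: -8336/99 ≈ -84.202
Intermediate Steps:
E(s, m) = -16/11 + 5/m (E(s, m) = 16*(-1/11) + 5/m = -16/11 + 5/m)
64*E(33, 36) = 64*(-16/11 + 5/36) = 64*(-521/396) = -8336/99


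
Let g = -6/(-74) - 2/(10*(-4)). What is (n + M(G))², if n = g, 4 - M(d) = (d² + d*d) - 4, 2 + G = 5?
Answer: 53333809/547600 ≈ 97.396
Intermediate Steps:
G = 3 (G = -2 + 5 = 3)
g = 97/740 (g = -6*(-1/74) - 2/(-40) = 3/37 - 2*(-1/40) = 3/37 + 1/20 = 97/740 ≈ 0.13108)
M(d) = 8 - 2*d² (M(d) = 4 - ((d² + d*d) - 4) = 4 - ((d² + d²) - 4) = 4 - (2*d² - 4) = 4 - (-4 + 2*d²) = 4 + (4 - 2*d²) = 8 - 2*d²)
n = 97/740 ≈ 0.13108
(n + M(G))² = (97/740 + (8 - 2*3²))² = (97/740 + (8 - 2*9))² = (97/740 + (8 - 18))² = (97/740 - 10)² = (-7303/740)² = 53333809/547600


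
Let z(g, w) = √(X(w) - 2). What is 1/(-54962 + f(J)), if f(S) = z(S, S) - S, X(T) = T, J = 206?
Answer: -13792/760877005 - √51/1521754010 ≈ -1.8131e-5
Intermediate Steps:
z(g, w) = √(-2 + w) (z(g, w) = √(w - 2) = √(-2 + w))
f(S) = √(-2 + S) - S
1/(-54962 + f(J)) = 1/(-54962 + (√(-2 + 206) - 1*206)) = 1/(-54962 + (√204 - 206)) = 1/(-54962 + (2*√51 - 206)) = 1/(-54962 + (-206 + 2*√51)) = 1/(-55168 + 2*√51)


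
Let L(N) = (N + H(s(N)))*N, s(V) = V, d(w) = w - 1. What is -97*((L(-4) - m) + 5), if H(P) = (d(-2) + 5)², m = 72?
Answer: 6499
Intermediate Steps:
d(w) = -1 + w
H(P) = 4 (H(P) = ((-1 - 2) + 5)² = (-3 + 5)² = 2² = 4)
L(N) = N*(4 + N) (L(N) = (N + 4)*N = (4 + N)*N = N*(4 + N))
-97*((L(-4) - m) + 5) = -97*((-4*(4 - 4) - 1*72) + 5) = -97*((-4*0 - 72) + 5) = -97*((0 - 72) + 5) = -97*(-72 + 5) = -97*(-67) = 6499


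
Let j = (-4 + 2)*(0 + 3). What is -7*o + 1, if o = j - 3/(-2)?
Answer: 65/2 ≈ 32.500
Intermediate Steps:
j = -6 (j = -2*3 = -6)
o = -9/2 (o = -6 - 3/(-2) = -6 - 3*(-½) = -6 + 3/2 = -9/2 ≈ -4.5000)
-7*o + 1 = -7*(-9/2) + 1 = 63/2 + 1 = 65/2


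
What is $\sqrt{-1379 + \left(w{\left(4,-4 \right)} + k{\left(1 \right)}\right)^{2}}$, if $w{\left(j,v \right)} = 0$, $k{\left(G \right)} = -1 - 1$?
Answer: $5 i \sqrt{55} \approx 37.081 i$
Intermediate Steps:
$k{\left(G \right)} = -2$
$\sqrt{-1379 + \left(w{\left(4,-4 \right)} + k{\left(1 \right)}\right)^{2}} = \sqrt{-1379 + \left(0 - 2\right)^{2}} = \sqrt{-1379 + \left(-2\right)^{2}} = \sqrt{-1379 + 4} = \sqrt{-1375} = 5 i \sqrt{55}$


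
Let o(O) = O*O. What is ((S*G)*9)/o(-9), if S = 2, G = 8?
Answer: 16/9 ≈ 1.7778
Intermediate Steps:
o(O) = O**2
((S*G)*9)/o(-9) = ((2*8)*9)/((-9)**2) = (16*9)/81 = 144*(1/81) = 16/9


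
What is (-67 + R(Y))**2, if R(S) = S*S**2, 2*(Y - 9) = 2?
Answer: 870489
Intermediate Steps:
Y = 10 (Y = 9 + (1/2)*2 = 9 + 1 = 10)
R(S) = S**3
(-67 + R(Y))**2 = (-67 + 10**3)**2 = (-67 + 1000)**2 = 933**2 = 870489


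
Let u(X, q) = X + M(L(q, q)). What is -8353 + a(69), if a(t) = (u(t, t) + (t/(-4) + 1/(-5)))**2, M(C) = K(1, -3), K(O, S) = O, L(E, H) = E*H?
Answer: -2236599/400 ≈ -5591.5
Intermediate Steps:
M(C) = 1
u(X, q) = 1 + X (u(X, q) = X + 1 = 1 + X)
a(t) = (4/5 + 3*t/4)**2 (a(t) = ((1 + t) + (t/(-4) + 1/(-5)))**2 = ((1 + t) + (t*(-1/4) + 1*(-1/5)))**2 = ((1 + t) + (-t/4 - 1/5))**2 = ((1 + t) + (-1/5 - t/4))**2 = (4/5 + 3*t/4)**2)
-8353 + a(69) = -8353 + (16 + 15*69)**2/400 = -8353 + (16 + 1035)**2/400 = -8353 + (1/400)*1051**2 = -8353 + (1/400)*1104601 = -8353 + 1104601/400 = -2236599/400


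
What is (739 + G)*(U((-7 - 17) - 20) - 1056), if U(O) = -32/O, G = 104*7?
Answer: -17028936/11 ≈ -1.5481e+6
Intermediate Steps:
G = 728
(739 + G)*(U((-7 - 17) - 20) - 1056) = (739 + 728)*(-32/((-7 - 17) - 20) - 1056) = 1467*(-32/(-24 - 20) - 1056) = 1467*(-32/(-44) - 1056) = 1467*(-32*(-1/44) - 1056) = 1467*(8/11 - 1056) = 1467*(-11608/11) = -17028936/11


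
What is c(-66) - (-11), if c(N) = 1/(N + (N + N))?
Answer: 2177/198 ≈ 10.995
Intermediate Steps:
c(N) = 1/(3*N) (c(N) = 1/(N + 2*N) = 1/(3*N))
c(-66) - (-11) = (⅓)/(-66) - (-11) = (⅓)*(-1/66) - 1*(-11) = -1/198 + 11 = 2177/198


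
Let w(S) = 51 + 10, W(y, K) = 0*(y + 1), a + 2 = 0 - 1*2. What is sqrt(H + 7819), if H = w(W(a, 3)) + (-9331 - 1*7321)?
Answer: 2*I*sqrt(2193) ≈ 93.659*I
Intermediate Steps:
a = -4 (a = -2 + (0 - 1*2) = -2 + (0 - 2) = -2 - 2 = -4)
W(y, K) = 0 (W(y, K) = 0*(1 + y) = 0)
w(S) = 61
H = -16591 (H = 61 + (-9331 - 1*7321) = 61 + (-9331 - 7321) = 61 - 16652 = -16591)
sqrt(H + 7819) = sqrt(-16591 + 7819) = sqrt(-8772) = 2*I*sqrt(2193)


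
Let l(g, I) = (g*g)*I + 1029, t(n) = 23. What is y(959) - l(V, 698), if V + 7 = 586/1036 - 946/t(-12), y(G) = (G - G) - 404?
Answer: -112177522876415/70971698 ≈ -1.5806e+6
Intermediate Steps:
y(G) = -404 (y(G) = 0 - 404 = -404)
V = -566687/11914 (V = -7 + (586/1036 - 946/23) = -7 + (586*(1/1036) - 946*1/23) = -7 + (293/518 - 946/23) = -7 - 483289/11914 = -566687/11914 ≈ -47.565)
l(g, I) = 1029 + I*g² (l(g, I) = g²*I + 1029 = I*g² + 1029 = 1029 + I*g²)
y(959) - l(V, 698) = -404 - (1029 + 698*(-566687/11914)²) = -404 - (1029 + 698*(321134155969/141943396)) = -404 - (1029 + 112075820433181/70971698) = -404 - 1*112148850310423/70971698 = -404 - 112148850310423/70971698 = -112177522876415/70971698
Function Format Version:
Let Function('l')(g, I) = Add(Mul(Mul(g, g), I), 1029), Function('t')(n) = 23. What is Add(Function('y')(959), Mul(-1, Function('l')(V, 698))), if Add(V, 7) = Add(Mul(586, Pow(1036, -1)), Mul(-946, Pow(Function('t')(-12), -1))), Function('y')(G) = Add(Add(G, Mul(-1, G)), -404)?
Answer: Rational(-112177522876415, 70971698) ≈ -1.5806e+6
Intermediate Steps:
Function('y')(G) = -404 (Function('y')(G) = Add(0, -404) = -404)
V = Rational(-566687, 11914) (V = Add(-7, Add(Mul(586, Pow(1036, -1)), Mul(-946, Pow(23, -1)))) = Add(-7, Add(Mul(586, Rational(1, 1036)), Mul(-946, Rational(1, 23)))) = Add(-7, Add(Rational(293, 518), Rational(-946, 23))) = Add(-7, Rational(-483289, 11914)) = Rational(-566687, 11914) ≈ -47.565)
Function('l')(g, I) = Add(1029, Mul(I, Pow(g, 2))) (Function('l')(g, I) = Add(Mul(Pow(g, 2), I), 1029) = Add(Mul(I, Pow(g, 2)), 1029) = Add(1029, Mul(I, Pow(g, 2))))
Add(Function('y')(959), Mul(-1, Function('l')(V, 698))) = Add(-404, Mul(-1, Add(1029, Mul(698, Pow(Rational(-566687, 11914), 2))))) = Add(-404, Mul(-1, Add(1029, Mul(698, Rational(321134155969, 141943396))))) = Add(-404, Mul(-1, Add(1029, Rational(112075820433181, 70971698)))) = Add(-404, Mul(-1, Rational(112148850310423, 70971698))) = Add(-404, Rational(-112148850310423, 70971698)) = Rational(-112177522876415, 70971698)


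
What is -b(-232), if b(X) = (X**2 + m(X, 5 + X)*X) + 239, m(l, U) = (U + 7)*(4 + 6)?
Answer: -564463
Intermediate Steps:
m(l, U) = 70 + 10*U (m(l, U) = (7 + U)*10 = 70 + 10*U)
b(X) = 239 + X**2 + X*(120 + 10*X) (b(X) = (X**2 + (70 + 10*(5 + X))*X) + 239 = (X**2 + (70 + (50 + 10*X))*X) + 239 = (X**2 + (120 + 10*X)*X) + 239 = (X**2 + X*(120 + 10*X)) + 239 = 239 + X**2 + X*(120 + 10*X))
-b(-232) = -(239 + 11*(-232)**2 + 120*(-232)) = -(239 + 11*53824 - 27840) = -(239 + 592064 - 27840) = -1*564463 = -564463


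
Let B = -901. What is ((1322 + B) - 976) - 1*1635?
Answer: -2190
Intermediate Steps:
((1322 + B) - 976) - 1*1635 = ((1322 - 901) - 976) - 1*1635 = (421 - 976) - 1635 = -555 - 1635 = -2190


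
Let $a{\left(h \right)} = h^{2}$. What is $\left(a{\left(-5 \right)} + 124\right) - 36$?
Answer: $113$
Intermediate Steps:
$\left(a{\left(-5 \right)} + 124\right) - 36 = \left(\left(-5\right)^{2} + 124\right) - 36 = \left(25 + 124\right) - 36 = 149 - 36 = 113$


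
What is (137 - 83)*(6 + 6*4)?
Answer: 1620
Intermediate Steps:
(137 - 83)*(6 + 6*4) = 54*(6 + 24) = 54*30 = 1620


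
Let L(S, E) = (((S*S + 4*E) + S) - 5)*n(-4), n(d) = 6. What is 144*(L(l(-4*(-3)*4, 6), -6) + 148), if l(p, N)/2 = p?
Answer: 8041824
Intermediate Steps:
l(p, N) = 2*p
L(S, E) = -30 + 6*S + 6*S² + 24*E (L(S, E) = (((S*S + 4*E) + S) - 5)*6 = (((S² + 4*E) + S) - 5)*6 = ((S + S² + 4*E) - 5)*6 = (-5 + S + S² + 4*E)*6 = -30 + 6*S + 6*S² + 24*E)
144*(L(l(-4*(-3)*4, 6), -6) + 148) = 144*((-30 + 6*(2*(-4*(-3)*4)) + 6*(2*(-4*(-3)*4))² + 24*(-6)) + 148) = 144*((-30 + 6*(2*(12*4)) + 6*(2*(12*4))² - 144) + 148) = 144*((-30 + 6*(2*48) + 6*(2*48)² - 144) + 148) = 144*((-30 + 6*96 + 6*96² - 144) + 148) = 144*((-30 + 576 + 6*9216 - 144) + 148) = 144*((-30 + 576 + 55296 - 144) + 148) = 144*(55698 + 148) = 144*55846 = 8041824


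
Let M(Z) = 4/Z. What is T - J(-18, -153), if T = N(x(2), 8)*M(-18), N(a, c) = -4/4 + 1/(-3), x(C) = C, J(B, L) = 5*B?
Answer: 2438/27 ≈ 90.296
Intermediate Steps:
N(a, c) = -4/3 (N(a, c) = -4*1/4 + 1*(-1/3) = -1 - 1/3 = -4/3)
T = 8/27 (T = -16/(3*(-18)) = -16*(-1)/(3*18) = -4/3*(-2/9) = 8/27 ≈ 0.29630)
T - J(-18, -153) = 8/27 - 5*(-18) = 8/27 - 1*(-90) = 8/27 + 90 = 2438/27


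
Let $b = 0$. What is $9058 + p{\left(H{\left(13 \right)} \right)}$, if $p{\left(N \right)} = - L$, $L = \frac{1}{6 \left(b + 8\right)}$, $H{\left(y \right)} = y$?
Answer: $\frac{434783}{48} \approx 9058.0$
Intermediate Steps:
$L = \frac{1}{48}$ ($L = \frac{1}{6 \left(0 + 8\right)} = \frac{1}{6 \cdot 8} = \frac{1}{48} \approx 0.020833$)
$p{\left(N \right)} = - \frac{1}{48}$ ($p{\left(N \right)} = \left(-1\right) \frac{1}{48} = - \frac{1}{48}$)
$9058 + p{\left(H{\left(13 \right)} \right)} = 9058 - \frac{1}{48} = \frac{434783}{48}$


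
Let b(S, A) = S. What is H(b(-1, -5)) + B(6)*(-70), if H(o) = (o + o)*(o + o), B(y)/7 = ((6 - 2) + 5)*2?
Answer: -8816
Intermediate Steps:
B(y) = 126 (B(y) = 7*(((6 - 2) + 5)*2) = 7*((4 + 5)*2) = 7*(9*2) = 7*18 = 126)
H(o) = 4*o² (H(o) = (2*o)*(2*o) = 4*o²)
H(b(-1, -5)) + B(6)*(-70) = 4*(-1)² + 126*(-70) = 4*1 - 8820 = 4 - 8820 = -8816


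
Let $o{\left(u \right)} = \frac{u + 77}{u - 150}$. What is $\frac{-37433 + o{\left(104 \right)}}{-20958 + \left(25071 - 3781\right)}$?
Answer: $- \frac{1722099}{15272} \approx -112.76$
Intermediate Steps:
$o{\left(u \right)} = \frac{77 + u}{-150 + u}$
$\frac{-37433 + o{\left(104 \right)}}{-20958 + \left(25071 - 3781\right)} = \frac{-37433 + \frac{77 + 104}{-150 + 104}}{-20958 + \left(25071 - 3781\right)} = \frac{-37433 + \frac{1}{-46} \cdot 181}{-20958 + \left(25071 - 3781\right)} = \frac{-37433 - \frac{181}{46}}{-20958 + 21290} = \frac{-37433 - \frac{181}{46}}{332} = \left(- \frac{1722099}{46}\right) \frac{1}{332} = - \frac{1722099}{15272}$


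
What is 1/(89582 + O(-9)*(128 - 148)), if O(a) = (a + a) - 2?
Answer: 1/89982 ≈ 1.1113e-5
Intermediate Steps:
O(a) = -2 + 2*a (O(a) = 2*a - 2 = -2 + 2*a)
1/(89582 + O(-9)*(128 - 148)) = 1/(89582 + (-2 + 2*(-9))*(128 - 148)) = 1/(89582 + (-2 - 18)*(-20)) = 1/(89582 - 20*(-20)) = 1/(89582 + 400) = 1/89982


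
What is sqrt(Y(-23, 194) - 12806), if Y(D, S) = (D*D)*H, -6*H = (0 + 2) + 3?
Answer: I*sqrt(476886)/6 ≈ 115.09*I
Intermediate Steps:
H = -5/6 (H = -((0 + 2) + 3)/6 = -(2 + 3)/6 = -1/6*5 = -5/6 ≈ -0.83333)
Y(D, S) = -5*D**2/6 (Y(D, S) = (D*D)*(-5/6) = D**2*(-5/6) = -5*D**2/6)
sqrt(Y(-23, 194) - 12806) = sqrt(-5/6*(-23)**2 - 12806) = sqrt(-5/6*529 - 12806) = sqrt(-2645/6 - 12806) = sqrt(-79481/6) = I*sqrt(476886)/6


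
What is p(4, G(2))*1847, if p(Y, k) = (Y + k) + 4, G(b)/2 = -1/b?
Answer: 12929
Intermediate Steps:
G(b) = -2/b (G(b) = 2*(-1/b) = -2/b)
p(Y, k) = 4 + Y + k
p(4, G(2))*1847 = (4 + 4 - 2/2)*1847 = (4 + 4 - 2*½)*1847 = (4 + 4 - 1)*1847 = 7*1847 = 12929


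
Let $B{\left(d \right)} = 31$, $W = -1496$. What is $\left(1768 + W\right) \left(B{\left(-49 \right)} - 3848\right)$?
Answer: $-1038224$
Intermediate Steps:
$\left(1768 + W\right) \left(B{\left(-49 \right)} - 3848\right) = \left(1768 - 1496\right) \left(31 - 3848\right) = 272 \left(-3817\right) = -1038224$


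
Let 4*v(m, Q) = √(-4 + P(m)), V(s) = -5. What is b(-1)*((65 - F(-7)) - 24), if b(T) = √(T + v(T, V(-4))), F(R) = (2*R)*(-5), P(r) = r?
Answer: -29*√(-4 + I*√5)/2 ≈ -7.8258 - 30.037*I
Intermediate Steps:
F(R) = -10*R
v(m, Q) = √(-4 + m)/4
b(T) = √(T + √(-4 + T)/4)
b(-1)*((65 - F(-7)) - 24) = (√(√(-4 - 1) + 4*(-1))/2)*((65 - (-10)*(-7)) - 24) = (√(√(-5) - 4)/2)*((65 - 1*70) - 24) = (√(I*√5 - 4)/2)*((65 - 70) - 24) = (√(-4 + I*√5)/2)*(-5 - 24) = (√(-4 + I*√5)/2)*(-29) = -29*√(-4 + I*√5)/2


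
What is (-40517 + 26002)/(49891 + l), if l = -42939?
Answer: -14515/6952 ≈ -2.0879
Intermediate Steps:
(-40517 + 26002)/(49891 + l) = (-40517 + 26002)/(49891 - 42939) = -14515/6952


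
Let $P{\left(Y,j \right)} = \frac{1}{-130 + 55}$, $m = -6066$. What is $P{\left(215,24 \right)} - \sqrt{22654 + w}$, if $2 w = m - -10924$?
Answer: $- \frac{1}{75} - 3 \sqrt{2787} \approx -158.39$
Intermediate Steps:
$w = 2429$ ($w = \frac{-6066 - -10924}{2} = \frac{-6066 + 10924}{2} = \frac{1}{2} \cdot 4858 = 2429$)
$P{\left(Y,j \right)} = - \frac{1}{75}$ ($P{\left(Y,j \right)} = \frac{1}{-75} = - \frac{1}{75}$)
$P{\left(215,24 \right)} - \sqrt{22654 + w} = - \frac{1}{75} - \sqrt{22654 + 2429} = - \frac{1}{75} - \sqrt{25083} = - \frac{1}{75} - 3 \sqrt{2787}$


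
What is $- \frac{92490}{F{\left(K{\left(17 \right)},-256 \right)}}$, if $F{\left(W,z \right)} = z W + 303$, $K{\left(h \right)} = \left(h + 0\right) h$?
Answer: $\frac{92490}{73681} \approx 1.2553$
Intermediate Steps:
$K{\left(h \right)} = h^{2}$ ($K{\left(h \right)} = h h = h^{2}$)
$F{\left(W,z \right)} = 303 + W z$ ($F{\left(W,z \right)} = W z + 303 = 303 + W z$)
$- \frac{92490}{F{\left(K{\left(17 \right)},-256 \right)}} = - \frac{92490}{303 + 17^{2} \left(-256\right)} = - \frac{92490}{303 + 289 \left(-256\right)} = - \frac{92490}{303 - 73984} = - \frac{92490}{-73681} = \left(-92490\right) \left(- \frac{1}{73681}\right) = \frac{92490}{73681}$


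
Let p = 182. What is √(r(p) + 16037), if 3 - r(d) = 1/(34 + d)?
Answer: √20787834/36 ≈ 126.65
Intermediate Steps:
r(d) = 3 - 1/(34 + d)
√(r(p) + 16037) = √((101 + 3*182)/(34 + 182) + 16037) = √((101 + 546)/216 + 16037) = √((1/216)*647 + 16037) = √(647/216 + 16037) = √(3464639/216) = √20787834/36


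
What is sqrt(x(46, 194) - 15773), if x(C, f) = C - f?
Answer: 3*I*sqrt(1769) ≈ 126.18*I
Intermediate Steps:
sqrt(x(46, 194) - 15773) = sqrt((46 - 1*194) - 15773) = sqrt((46 - 194) - 15773) = sqrt(-148 - 15773) = sqrt(-15921) = 3*I*sqrt(1769)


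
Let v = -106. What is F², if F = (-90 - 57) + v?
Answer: 64009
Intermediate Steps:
F = -253 (F = (-90 - 57) - 106 = -147 - 106 = -253)
F² = (-253)² = 64009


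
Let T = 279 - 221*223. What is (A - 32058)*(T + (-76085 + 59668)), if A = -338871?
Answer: 24266546109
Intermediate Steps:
T = -49004 (T = 279 - 49283 = -49004)
(A - 32058)*(T + (-76085 + 59668)) = (-338871 - 32058)*(-49004 + (-76085 + 59668)) = -370929*(-49004 - 16417) = -370929*(-65421) = 24266546109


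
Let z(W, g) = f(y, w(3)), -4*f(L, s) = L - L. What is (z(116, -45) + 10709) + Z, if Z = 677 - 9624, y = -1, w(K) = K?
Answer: 1762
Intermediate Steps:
f(L, s) = 0 (f(L, s) = -(L - L)/4 = -¼*0 = 0)
z(W, g) = 0
Z = -8947
(z(116, -45) + 10709) + Z = (0 + 10709) - 8947 = 10709 - 8947 = 1762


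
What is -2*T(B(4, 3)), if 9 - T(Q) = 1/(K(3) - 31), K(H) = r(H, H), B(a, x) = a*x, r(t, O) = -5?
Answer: -325/18 ≈ -18.056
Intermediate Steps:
K(H) = -5
T(Q) = 325/36 (T(Q) = 9 - 1/(-5 - 31) = 9 - 1/(-36) = 9 - 1*(-1/36) = 9 + 1/36 = 325/36)
-2*T(B(4, 3)) = -2*325/36 = -325/18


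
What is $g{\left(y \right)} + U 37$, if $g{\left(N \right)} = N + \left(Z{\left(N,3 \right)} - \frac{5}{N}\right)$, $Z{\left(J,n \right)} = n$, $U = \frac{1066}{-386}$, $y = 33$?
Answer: $- \frac{422474}{6369} \approx -66.333$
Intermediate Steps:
$U = - \frac{533}{193}$ ($U = 1066 \left(- \frac{1}{386}\right) = - \frac{533}{193} \approx -2.7617$)
$g{\left(N \right)} = 3 + N - \frac{5}{N}$ ($g{\left(N \right)} = N + \left(3 - \frac{5}{N}\right) = 3 + N - \frac{5}{N}$)
$g{\left(y \right)} + U 37 = \left(3 + 33 - \frac{5}{33}\right) - \frac{19721}{193} = \frac{1183}{33} - \frac{19721}{193} = - \frac{422474}{6369}$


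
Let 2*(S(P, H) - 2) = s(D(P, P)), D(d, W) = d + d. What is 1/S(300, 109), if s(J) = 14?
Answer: 1/9 ≈ 0.11111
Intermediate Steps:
D(d, W) = 2*d
S(P, H) = 9 (S(P, H) = 2 + (1/2)*14 = 2 + 7 = 9)
1/S(300, 109) = 1/9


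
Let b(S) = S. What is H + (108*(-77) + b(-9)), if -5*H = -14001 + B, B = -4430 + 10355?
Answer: -33549/5 ≈ -6709.8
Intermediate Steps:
B = 5925
H = 8076/5 (H = -(-14001 + 5925)/5 = -1/5*(-8076) = 8076/5 ≈ 1615.2)
H + (108*(-77) + b(-9)) = 8076/5 + (108*(-77) - 9) = 8076/5 + (-8316 - 9) = 8076/5 - 8325 = -33549/5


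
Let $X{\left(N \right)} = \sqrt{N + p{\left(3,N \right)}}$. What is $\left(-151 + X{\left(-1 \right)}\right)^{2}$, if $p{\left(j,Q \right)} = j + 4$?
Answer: $\left(151 - \sqrt{6}\right)^{2} \approx 22067.0$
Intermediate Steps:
$p{\left(j,Q \right)} = 4 + j$
$X{\left(N \right)} = \sqrt{7 + N}$ ($X{\left(N \right)} = \sqrt{N + \left(4 + 3\right)} = \sqrt{N + 7} = \sqrt{7 + N}$)
$\left(-151 + X{\left(-1 \right)}\right)^{2} = \left(-151 + \sqrt{7 - 1}\right)^{2} = \left(-151 + \sqrt{6}\right)^{2}$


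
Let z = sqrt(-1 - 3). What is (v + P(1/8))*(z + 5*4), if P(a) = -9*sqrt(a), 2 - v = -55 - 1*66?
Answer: 3*(10 + I)*(164 - 3*sqrt(2))/2 ≈ 2396.4 + 239.64*I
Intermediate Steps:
v = 123 (v = 2 - (-55 - 1*66) = 2 - (-55 - 66) = 2 - 1*(-121) = 2 + 121 = 123)
z = 2*I (z = sqrt(-4) = 2*I ≈ 2.0*I)
(v + P(1/8))*(z + 5*4) = (123 - 9*sqrt(2)/4)*(2*I + 5*4) = (123 - 9*sqrt(2)/4)*(2*I + 20) = (123 - 9*sqrt(2)/4)*(20 + 2*I) = (20 + 2*I)*(123 - 9*sqrt(2)/4)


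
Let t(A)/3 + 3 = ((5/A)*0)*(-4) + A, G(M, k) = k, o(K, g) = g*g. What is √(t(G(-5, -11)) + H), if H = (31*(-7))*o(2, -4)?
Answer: I*√3514 ≈ 59.279*I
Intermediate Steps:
o(K, g) = g²
H = -3472 (H = (31*(-7))*(-4)² = -217*16 = -3472)
t(A) = -9 + 3*A (t(A) = -9 + 3*(((5/A)*0)*(-4) + A) = -9 + 3*(0*(-4) + A) = -9 + 3*(0 + A) = -9 + 3*A)
√(t(G(-5, -11)) + H) = √((-9 + 3*(-11)) - 3472) = √((-9 - 33) - 3472) = √(-42 - 3472) = √(-3514) = I*√3514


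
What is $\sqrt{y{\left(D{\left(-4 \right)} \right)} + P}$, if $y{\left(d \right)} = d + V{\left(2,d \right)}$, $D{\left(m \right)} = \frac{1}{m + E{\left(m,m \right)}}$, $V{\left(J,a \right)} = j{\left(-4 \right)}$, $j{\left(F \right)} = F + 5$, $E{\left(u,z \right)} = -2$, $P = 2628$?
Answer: $\frac{\sqrt{94638}}{6} \approx 51.272$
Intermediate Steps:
$j{\left(F \right)} = 5 + F$
$V{\left(J,a \right)} = 1$ ($V{\left(J,a \right)} = 5 - 4 = 1$)
$D{\left(m \right)} = \frac{1}{-2 + m}$ ($D{\left(m \right)} = \frac{1}{m - 2} = \frac{1}{-2 + m}$)
$y{\left(d \right)} = 1 + d$ ($y{\left(d \right)} = d + 1 = 1 + d$)
$\sqrt{y{\left(D{\left(-4 \right)} \right)} + P} = \sqrt{\left(1 + \frac{1}{-2 - 4}\right) + 2628} = \sqrt{\left(1 + \frac{1}{-6}\right) + 2628} = \sqrt{\left(1 - \frac{1}{6}\right) + 2628} = \sqrt{\frac{5}{6} + 2628} = \sqrt{\frac{15773}{6}} = \frac{\sqrt{94638}}{6}$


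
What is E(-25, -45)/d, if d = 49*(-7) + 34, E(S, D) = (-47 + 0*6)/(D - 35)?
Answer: -47/24720 ≈ -0.0019013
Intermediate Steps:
E(S, D) = -47/(-35 + D) (E(S, D) = (-47 + 0)/(-35 + D) = -47/(-35 + D))
d = -309 (d = -343 + 34 = -309)
E(-25, -45)/d = -47/(-35 - 45)/(-309) = -47/(-80)*(-1/309) = -47*(-1/80)*(-1/309) = (47/80)*(-1/309) = -47/24720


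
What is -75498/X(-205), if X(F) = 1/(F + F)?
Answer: 30954180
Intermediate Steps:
X(F) = 1/(2*F)
-75498/X(-205) = -75498/((½)/(-205)) = -75498/((½)*(-1/205)) = -75498/(-1/410) = -75498*(-410) = 30954180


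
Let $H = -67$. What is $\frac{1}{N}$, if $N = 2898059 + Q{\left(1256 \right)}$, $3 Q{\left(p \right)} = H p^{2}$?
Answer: $- \frac{3}{97000735} \approx -3.0928 \cdot 10^{-8}$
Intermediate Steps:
$Q{\left(p \right)} = - \frac{67 p^{2}}{3}$ ($Q{\left(p \right)} = \frac{\left(-67\right) p^{2}}{3} = - \frac{67 p^{2}}{3}$)
$N = - \frac{97000735}{3}$ ($N = 2898059 - \frac{67 \cdot 1256^{2}}{3} = 2898059 - \frac{105694912}{3} = - \frac{97000735}{3} \approx -3.2334 \cdot 10^{7}$)
$\frac{1}{N} = \frac{1}{- \frac{97000735}{3}} = - \frac{3}{97000735}$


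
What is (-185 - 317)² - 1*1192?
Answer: 250812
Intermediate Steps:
(-185 - 317)² - 1*1192 = (-502)² - 1192 = 252004 - 1192 = 250812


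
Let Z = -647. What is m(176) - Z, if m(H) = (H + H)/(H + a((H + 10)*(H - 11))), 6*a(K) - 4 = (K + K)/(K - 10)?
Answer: 1057273331/1629109 ≈ 648.99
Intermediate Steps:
a(K) = ⅔ + K/(3*(-10 + K)) (a(K) = ⅔ + ((K + K)/(K - 10))/6 = ⅔ + ((2*K)/(-10 + K))/6 = ⅔ + (2*K/(-10 + K))/6 = ⅔ + K/(3*(-10 + K)))
m(H) = 2*H/(H + (-20/3 + (-11 + H)*(10 + H))/(-10 + (-11 + H)*(10 + H))) (m(H) = (H + H)/(H + (-20/3 + (H + 10)*(H - 11))/(-10 + (H + 10)*(H - 11))) = (2*H)/(H + (-20/3 + (10 + H)*(-11 + H))/(-10 + (10 + H)*(-11 + H))) = (2*H)/(H + (-20/3 + (-11 + H)*(10 + H))/(-10 + (-11 + H)*(10 + H))) = 2*H/(H + (-20/3 + (-11 + H)*(10 + H))/(-10 + (-11 + H)*(10 + H))))
m(176) - Z = 6*176*(-120 + 176² - 1*176)/(-350 - 363*176 + 3*176³) - 1*(-647) = 6*176*(-120 + 30976 - 176)/(-350 - 63888 + 3*5451776) + 647 = 6*176*30680/(-350 - 63888 + 16355328) + 647 = 6*176*30680/16291090 + 647 = 6*176*(1/16291090)*30680 + 647 = 3239808/1629109 + 647 = 1057273331/1629109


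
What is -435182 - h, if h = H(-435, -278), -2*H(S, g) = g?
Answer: -435321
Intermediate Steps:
H(S, g) = -g/2
h = 139 (h = -½*(-278) = 139)
-435182 - h = -435182 - 1*139 = -435182 - 139 = -435321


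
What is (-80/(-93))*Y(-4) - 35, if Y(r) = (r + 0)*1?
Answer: -3575/93 ≈ -38.441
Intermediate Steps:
Y(r) = r (Y(r) = r*1 = r)
(-80/(-93))*Y(-4) - 35 = -80/(-93)*(-4) - 35 = -80*(-1/93)*(-4) - 35 = (80/93)*(-4) - 35 = -320/93 - 35 = -3575/93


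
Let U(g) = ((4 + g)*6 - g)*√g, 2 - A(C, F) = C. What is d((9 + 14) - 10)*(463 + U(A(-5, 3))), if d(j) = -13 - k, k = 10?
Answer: -10649 - 1357*√7 ≈ -14239.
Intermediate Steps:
A(C, F) = 2 - C
d(j) = -23 (d(j) = -13 - 1*10 = -13 - 10 = -23)
U(g) = √g*(24 + 5*g) (U(g) = ((24 + 6*g) - g)*√g = (24 + 5*g)*√g = √g*(24 + 5*g))
d((9 + 14) - 10)*(463 + U(A(-5, 3))) = -23*(463 + √(2 - 1*(-5))*(24 + 5*(2 - 1*(-5)))) = -23*(463 + √(2 + 5)*(24 + 5*(2 + 5))) = -23*(463 + √7*(24 + 5*7)) = -23*(463 + √7*(24 + 35)) = -23*(463 + √7*59) = -23*(463 + 59*√7) = -10649 - 1357*√7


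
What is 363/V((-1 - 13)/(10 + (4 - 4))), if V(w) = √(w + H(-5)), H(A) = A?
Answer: -363*I*√10/8 ≈ -143.49*I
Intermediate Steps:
V(w) = √(-5 + w) (V(w) = √(w - 5) = √(-5 + w))
363/V((-1 - 13)/(10 + (4 - 4))) = 363/(√(-5 + (-1 - 13)/(10 + (4 - 4)))) = 363/(√(-5 - 14/(10 + 0))) = 363/(√(-5 - 14/10)) = 363/(√(-5 - 14*⅒)) = 363/(√(-5 - 7/5)) = 363/(√(-32/5)) = 363/((4*I*√10/5)) = 363*(-I*√10/8) = -363*I*√10/8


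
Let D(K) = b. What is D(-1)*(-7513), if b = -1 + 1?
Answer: 0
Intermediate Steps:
b = 0
D(K) = 0
D(-1)*(-7513) = 0*(-7513) = 0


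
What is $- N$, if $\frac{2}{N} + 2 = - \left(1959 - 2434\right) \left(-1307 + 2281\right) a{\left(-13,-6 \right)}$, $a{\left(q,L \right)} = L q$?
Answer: $- \frac{1}{18043349} \approx -5.5422 \cdot 10^{-8}$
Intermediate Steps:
$N = \frac{1}{18043349}$ ($N = \frac{2}{-2 - \left(1959 - 2434\right) \left(-1307 + 2281\right) \left(\left(-6\right) \left(-13\right)\right)} = \frac{2}{-2 - \left(-475\right) 974 \cdot 78} = \frac{2}{-2 - \left(-462650\right) 78} = \frac{2}{-2 - -36086700} = \frac{2}{-2 + 36086700} = \frac{2}{36086698} = 2 \cdot \frac{1}{36086698} = \frac{1}{18043349} \approx 5.5422 \cdot 10^{-8}$)
$- N = \left(-1\right) \frac{1}{18043349} = - \frac{1}{18043349}$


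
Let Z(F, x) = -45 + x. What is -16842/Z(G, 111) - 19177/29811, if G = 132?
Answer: -83890424/327921 ≈ -255.83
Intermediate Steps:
-16842/Z(G, 111) - 19177/29811 = -16842/(-45 + 111) - 19177/29811 = -16842/66 - 19177*1/29811 = -16842*1/66 - 19177/29811 = -2807/11 - 19177/29811 = -83890424/327921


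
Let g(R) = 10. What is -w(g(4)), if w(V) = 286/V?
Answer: -143/5 ≈ -28.600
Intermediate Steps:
-w(g(4)) = -286/10 = -1*143/5 = -143/5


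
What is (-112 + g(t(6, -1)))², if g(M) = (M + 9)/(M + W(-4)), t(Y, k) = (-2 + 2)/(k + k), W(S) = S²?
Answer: 3179089/256 ≈ 12418.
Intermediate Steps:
t(Y, k) = 0 (t(Y, k) = 0/((2*k)) = 0*(1/(2*k)) = 0)
g(M) = (9 + M)/(16 + M) (g(M) = (M + 9)/(M + (-4)²) = (9 + M)/(M + 16) = (9 + M)/(16 + M))
(-112 + g(t(6, -1)))² = (-112 + (9 + 0)/(16 + 0))² = (-112 + 9/16)² = (-1783/16)² = 3179089/256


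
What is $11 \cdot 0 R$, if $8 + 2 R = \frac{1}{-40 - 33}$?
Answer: $0$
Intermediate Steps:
$R = - \frac{585}{146}$ ($R = -4 + \frac{1}{2 \left(-40 - 33\right)} = -4 + \frac{1}{2 \left(-73\right)} = -4 + \frac{1}{2} \left(- \frac{1}{73}\right) = -4 - \frac{1}{146} = - \frac{585}{146} \approx -4.0069$)
$11 \cdot 0 R = 11 \cdot 0 \left(- \frac{585}{146}\right) = 0 \left(- \frac{585}{146}\right) = 0$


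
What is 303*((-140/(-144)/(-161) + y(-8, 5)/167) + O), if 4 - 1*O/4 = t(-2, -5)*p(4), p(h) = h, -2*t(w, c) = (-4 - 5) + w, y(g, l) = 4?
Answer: -1005292895/46092 ≈ -21811.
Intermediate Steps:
t(w, c) = 9/2 - w/2 (t(w, c) = -((-4 - 5) + w)/2 = -(-9 + w)/2 = 9/2 - w/2)
O = -72 (O = 16 - 4*(9/2 - 1/2*(-2))*4 = 16 - 4*(9/2 + 1)*4 = 16 - 22*4 = 16 - 4*22 = 16 - 88 = -72)
303*((-140/(-144)/(-161) + y(-8, 5)/167) + O) = 303*((-140/(-144)/(-161) + 4/167) - 72) = 303*((-140*(-1/144)*(-1/161) + 4*(1/167)) - 72) = 303*(((35/36)*(-1/161) + 4/167) - 72) = 303*((-5/828 + 4/167) - 72) = 303*(2477/138276 - 72) = 303*(-9953395/138276) = -1005292895/46092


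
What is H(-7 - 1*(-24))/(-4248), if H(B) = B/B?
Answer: -1/4248 ≈ -0.00023540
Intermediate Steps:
H(B) = 1
H(-7 - 1*(-24))/(-4248) = 1/(-4248) = 1*(-1/4248) = -1/4248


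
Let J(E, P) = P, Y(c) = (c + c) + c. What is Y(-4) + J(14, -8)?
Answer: -20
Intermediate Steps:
Y(c) = 3*c (Y(c) = 2*c + c = 3*c)
Y(-4) + J(14, -8) = 3*(-4) - 8 = -12 - 8 = -20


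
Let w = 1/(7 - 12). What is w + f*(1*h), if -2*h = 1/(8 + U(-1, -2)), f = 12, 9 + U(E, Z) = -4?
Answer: 1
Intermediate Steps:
U(E, Z) = -13 (U(E, Z) = -9 - 4 = -13)
h = ⅒ (h = -1/(2*(8 - 13)) = -½/(-5) = -½*(-⅕) = ⅒ ≈ 0.10000)
w = -⅕ (w = 1/(-5) = -⅕ ≈ -0.20000)
w + f*(1*h) = -⅕ + 12*(1*(⅒)) = -⅕ + 12*(⅒) = -⅕ + 6/5 = 1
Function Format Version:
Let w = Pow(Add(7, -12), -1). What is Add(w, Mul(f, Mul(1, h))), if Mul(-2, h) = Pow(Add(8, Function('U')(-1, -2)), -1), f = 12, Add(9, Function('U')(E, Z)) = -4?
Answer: 1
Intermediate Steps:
Function('U')(E, Z) = -13 (Function('U')(E, Z) = Add(-9, -4) = -13)
h = Rational(1, 10) (h = Mul(Rational(-1, 2), Pow(Add(8, -13), -1)) = Mul(Rational(-1, 2), Pow(-5, -1)) = Mul(Rational(-1, 2), Rational(-1, 5)) = Rational(1, 10) ≈ 0.10000)
w = Rational(-1, 5) (w = Pow(-5, -1) = Rational(-1, 5) ≈ -0.20000)
Add(w, Mul(f, Mul(1, h))) = Add(Rational(-1, 5), Mul(12, Mul(1, Rational(1, 10)))) = Add(Rational(-1, 5), Mul(12, Rational(1, 10))) = Add(Rational(-1, 5), Rational(6, 5)) = 1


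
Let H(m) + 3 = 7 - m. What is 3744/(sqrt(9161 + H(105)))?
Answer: 624*sqrt(2265)/755 ≈ 39.334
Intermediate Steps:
H(m) = 4 - m (H(m) = -3 + (7 - m) = 4 - m)
3744/(sqrt(9161 + H(105))) = 3744/(sqrt(9161 + (4 - 1*105))) = 3744/(sqrt(9161 + (4 - 105))) = 3744/(sqrt(9161 - 101)) = 3744/(sqrt(9060)) = 3744/((2*sqrt(2265))) = 3744*(sqrt(2265)/4530) = 624*sqrt(2265)/755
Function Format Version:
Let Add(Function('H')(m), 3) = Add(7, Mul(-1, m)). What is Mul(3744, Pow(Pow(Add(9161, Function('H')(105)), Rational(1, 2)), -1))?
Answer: Mul(Rational(624, 755), Pow(2265, Rational(1, 2))) ≈ 39.334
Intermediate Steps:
Function('H')(m) = Add(4, Mul(-1, m)) (Function('H')(m) = Add(-3, Add(7, Mul(-1, m))) = Add(4, Mul(-1, m)))
Mul(3744, Pow(Pow(Add(9161, Function('H')(105)), Rational(1, 2)), -1)) = Mul(3744, Pow(Pow(Add(9161, Add(4, Mul(-1, 105))), Rational(1, 2)), -1)) = Mul(3744, Pow(Pow(Add(9161, Add(4, -105)), Rational(1, 2)), -1)) = Mul(3744, Pow(Pow(Add(9161, -101), Rational(1, 2)), -1)) = Mul(3744, Pow(Pow(9060, Rational(1, 2)), -1)) = Mul(3744, Pow(Mul(2, Pow(2265, Rational(1, 2))), -1)) = Mul(3744, Mul(Rational(1, 4530), Pow(2265, Rational(1, 2)))) = Mul(Rational(624, 755), Pow(2265, Rational(1, 2)))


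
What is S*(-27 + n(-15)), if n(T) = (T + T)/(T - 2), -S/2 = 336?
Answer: 288288/17 ≈ 16958.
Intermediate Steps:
S = -672 (S = -2*336 = -672)
n(T) = 2*T/(-2 + T) (n(T) = (2*T)/(-2 + T) = 2*T/(-2 + T))
S*(-27 + n(-15)) = -672*(-27 + 2*(-15)/(-2 - 15)) = -672*(-27 + 2*(-15)/(-17)) = -672*(-27 + 2*(-15)*(-1/17)) = -672*(-27 + 30/17) = -672*(-429/17) = 288288/17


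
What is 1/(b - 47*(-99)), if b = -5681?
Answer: -1/1028 ≈ -0.00097276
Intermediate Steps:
1/(b - 47*(-99)) = 1/(-5681 - 47*(-99)) = 1/(-5681 + 4653) = 1/(-1028) = -1/1028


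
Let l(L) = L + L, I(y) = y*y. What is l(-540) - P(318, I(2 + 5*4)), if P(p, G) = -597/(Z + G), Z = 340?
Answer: -889323/824 ≈ -1079.3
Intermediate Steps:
I(y) = y²
P(p, G) = -597/(340 + G)
l(L) = 2*L
l(-540) - P(318, I(2 + 5*4)) = 2*(-540) - (-597)/(340 + (2 + 5*4)²) = -1080 - (-597)/(340 + (2 + 20)²) = -1080 - (-597)/(340 + 22²) = -1080 - (-597)/(340 + 484) = -1080 - (-597)/824 = -1080 - 1*(-597/824) = -1080 + 597/824 = -889323/824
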